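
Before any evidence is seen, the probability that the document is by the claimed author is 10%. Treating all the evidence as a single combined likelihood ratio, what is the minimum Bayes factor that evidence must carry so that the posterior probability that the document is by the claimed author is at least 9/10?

81

Prior odds = 0.1/0.9 = 1/9.
Target odds = 0.9/0.1 = 9.
Required Bayes factor = 9 ÷ (1/9) = 81.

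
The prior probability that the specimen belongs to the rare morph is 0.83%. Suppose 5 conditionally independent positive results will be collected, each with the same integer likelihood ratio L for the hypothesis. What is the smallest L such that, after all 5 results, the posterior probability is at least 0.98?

6

Prior odds = 0.0083/0.9917 = 83/9917.
Target odds = 0.98/0.02 = 49.
Need L⁵ ≥ 49 ÷ (83/9917) = 485933/83.
5⁵ = 3125 < 485933/83 ≤ 7776 = 6⁵, so L = 6.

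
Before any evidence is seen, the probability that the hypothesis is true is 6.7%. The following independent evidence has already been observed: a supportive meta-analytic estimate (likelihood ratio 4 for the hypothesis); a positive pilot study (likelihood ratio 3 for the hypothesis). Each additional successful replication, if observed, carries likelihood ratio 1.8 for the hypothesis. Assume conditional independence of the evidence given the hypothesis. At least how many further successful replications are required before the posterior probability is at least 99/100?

9

Prior odds = 0.067/0.933 = 67/933.
Combined Bayes factor of the evidence already in hand = 4 × 3 = 12.
Odds after that evidence = (67/933) × 12 = 268/311.
Target odds = 0.99/0.01 = 99.
Need 1.8ⁿ ≥ 99 ÷ (268/311) = 30789/268.
1.8⁸ = 43046721/390625 falls short of 30789/268 but 1.8⁹ = 387420489/1953125 reaches it, so n = 9.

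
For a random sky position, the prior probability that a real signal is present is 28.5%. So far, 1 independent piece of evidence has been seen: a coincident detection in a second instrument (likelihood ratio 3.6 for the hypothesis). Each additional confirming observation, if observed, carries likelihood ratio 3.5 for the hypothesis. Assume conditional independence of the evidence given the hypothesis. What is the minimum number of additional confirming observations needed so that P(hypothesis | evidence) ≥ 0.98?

3

Prior odds = 0.285/0.715 = 57/143.
Bayes factor of the evidence already in hand = 3.6.
Odds after that evidence = (57/143) × 3.6 = 1026/715.
Target odds = 0.98/0.02 = 49.
Need 3.5ⁿ ≥ 49 ÷ (1026/715) = 35035/1026.
3.5² = 12.25 falls short of 35035/1026 but 3.5³ = 42.875 reaches it, so n = 3.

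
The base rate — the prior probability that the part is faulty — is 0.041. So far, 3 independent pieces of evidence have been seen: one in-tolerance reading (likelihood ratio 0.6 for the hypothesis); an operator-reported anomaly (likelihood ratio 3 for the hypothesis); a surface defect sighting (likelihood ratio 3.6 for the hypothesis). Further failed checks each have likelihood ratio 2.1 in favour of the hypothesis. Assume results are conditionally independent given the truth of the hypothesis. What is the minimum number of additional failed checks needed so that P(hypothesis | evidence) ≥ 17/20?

Prior odds = 0.041/0.959 = 41/959.
Combined Bayes factor of the evidence already in hand = 0.6 × 3 × 3.6 = 6.48.
Odds after that evidence = (41/959) × 6.48 = 6642/23975.
Target odds = 0.85/0.15 = 17/3.
Need 2.1ⁿ ≥ 17/3 ÷ (6642/23975) = 407575/19926.
2.1⁴ = 19.4481 falls short of 407575/19926 but 2.1⁵ = 4084101/100000 reaches it, so n = 5.

5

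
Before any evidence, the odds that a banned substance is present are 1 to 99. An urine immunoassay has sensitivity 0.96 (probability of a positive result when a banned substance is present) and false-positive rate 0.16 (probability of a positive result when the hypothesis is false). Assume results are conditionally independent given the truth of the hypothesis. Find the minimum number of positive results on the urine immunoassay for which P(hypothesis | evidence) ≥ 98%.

5

Prior odds = 1/99.
Likelihood ratio of a positive result = 0.96/0.16 = 6.
Target posterior odds = 0.98/0.02 = 49.
Require 6ⁿ ≥ 49 ÷ (1/99) = 4851.
6⁴ = 1296 falls short of 4851 but 6⁵ = 7776 reaches it, so n = 5.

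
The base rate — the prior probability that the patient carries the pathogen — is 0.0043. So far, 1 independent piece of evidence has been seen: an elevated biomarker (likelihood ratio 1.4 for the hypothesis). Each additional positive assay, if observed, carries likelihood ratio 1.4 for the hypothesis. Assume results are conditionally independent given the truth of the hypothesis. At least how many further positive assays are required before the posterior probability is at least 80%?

20

Prior odds = 0.0043/0.9957 = 43/9957.
Bayes factor of the evidence already in hand = 1.4.
Odds after that evidence = (43/9957) × 1.4 = 301/49785.
Target odds = 0.8/0.2 = 4.
Need 1.4ⁿ ≥ 4 ÷ (301/49785) = 199140/301.
1.4¹⁹ ≈597.63 falls short of 199140/301 but 1.4²⁰ ≈836.683 reaches it, so n = 20.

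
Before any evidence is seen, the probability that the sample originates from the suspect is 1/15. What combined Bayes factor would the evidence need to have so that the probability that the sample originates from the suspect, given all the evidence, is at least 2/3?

28

Prior odds = (1/15)/(14/15) = 1/14.
Target odds = (2/3)/(1/3) = 2.
Required Bayes factor = 2 ÷ (1/14) = 28.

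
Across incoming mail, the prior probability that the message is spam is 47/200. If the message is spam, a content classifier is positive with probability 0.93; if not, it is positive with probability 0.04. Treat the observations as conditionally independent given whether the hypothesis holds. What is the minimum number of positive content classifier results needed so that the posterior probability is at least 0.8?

Prior odds = 0.235/0.765 = 47/153.
Likelihood ratio of a positive = 0.93/0.04 = 23.25.
Target posterior odds = 0.8/0.2 = 4.
Need (47/153) × 23.25ⁿ ≥ 4, i.e. 23.25ⁿ ≥ 612/47.
23.25¹ = 23.25, which meets the required 612/47; so n = 1.

1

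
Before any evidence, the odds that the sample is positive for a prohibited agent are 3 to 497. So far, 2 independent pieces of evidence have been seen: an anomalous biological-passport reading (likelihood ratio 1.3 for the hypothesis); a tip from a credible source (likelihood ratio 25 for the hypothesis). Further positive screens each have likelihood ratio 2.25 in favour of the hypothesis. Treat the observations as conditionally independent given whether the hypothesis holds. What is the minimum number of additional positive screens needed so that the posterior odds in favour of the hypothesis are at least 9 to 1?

5

Prior odds = 3/497.
Combined Bayes factor of the evidence already in hand = 1.3 × 25 = 32.5.
Odds after that evidence = (3/497) × 32.5 = 195/994.
Target odds = 9.
Need 2.25ⁿ ≥ 9 ÷ (195/994) = 2982/65.
2.25⁴ = 25.62890625 falls short of 2982/65 but 2.25⁵ = 59049/1024 reaches it, so n = 5.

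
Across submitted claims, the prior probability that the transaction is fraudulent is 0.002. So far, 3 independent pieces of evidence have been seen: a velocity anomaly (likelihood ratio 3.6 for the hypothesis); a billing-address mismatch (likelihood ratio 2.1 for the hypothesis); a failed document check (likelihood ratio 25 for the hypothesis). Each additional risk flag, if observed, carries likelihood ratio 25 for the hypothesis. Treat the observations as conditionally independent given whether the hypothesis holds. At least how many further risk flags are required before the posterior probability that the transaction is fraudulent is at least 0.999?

3

Prior odds = 0.002/0.998 = 1/499.
Combined Bayes factor of the evidence already in hand = 3.6 × 2.1 × 25 = 189.
Odds after that evidence = (1/499) × 189 = 189/499.
Target odds = 0.999/0.001 = 999.
Need 25ⁿ ≥ 999 ÷ (189/499) = 18463/7.
25² = 625 falls short of 18463/7 but 25³ = 15625 reaches it, so n = 3.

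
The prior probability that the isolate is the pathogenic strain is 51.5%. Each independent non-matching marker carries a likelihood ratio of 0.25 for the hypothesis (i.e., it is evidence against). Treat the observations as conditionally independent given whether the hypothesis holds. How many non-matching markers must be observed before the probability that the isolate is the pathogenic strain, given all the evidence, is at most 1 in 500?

5

Prior odds: 0.515 ÷ 0.485 = 103/97.
Likelihood ratio per non-matching marker = 0.25.
Target posterior odds = 0.002/0.998 = 1/499.
Need (103/97) × 0.25ⁿ ≤ 1/499, i.e. 0.25ⁿ ≤ 97/51397.
0.25⁴ = 0.00390625 is still above 97/51397 but 0.25⁵ = 1/1024 is at or below it, so n = 5.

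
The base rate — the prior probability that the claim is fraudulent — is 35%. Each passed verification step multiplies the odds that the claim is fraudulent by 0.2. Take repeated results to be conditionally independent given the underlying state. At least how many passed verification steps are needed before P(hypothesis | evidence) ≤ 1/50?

3

Prior odds = 0.35/0.65 = 7/13.
Likelihood ratio per passed verification step = 0.2.
Target odds: 0.02 ÷ 0.98 = 1/49.
Need (7/13) × 0.2ⁿ ≤ 1/49, i.e. 0.2ⁿ ≤ 13/343.
0.2² = 0.04 is still above 13/343 but 0.2³ = 0.008 is at or below it, so n = 3.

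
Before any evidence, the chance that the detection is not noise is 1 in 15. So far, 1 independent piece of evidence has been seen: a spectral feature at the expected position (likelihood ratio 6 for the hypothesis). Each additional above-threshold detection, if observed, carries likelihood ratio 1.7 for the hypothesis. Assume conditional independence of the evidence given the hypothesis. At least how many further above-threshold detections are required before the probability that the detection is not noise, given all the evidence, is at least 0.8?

5

Prior odds = (1/15)/(14/15) = 1/14.
Bayes factor of the evidence already in hand = 6.
Odds after that evidence = (1/14) × 6 = 3/7.
Target odds = 0.8/0.2 = 4.
Need 1.7ⁿ ≥ 4 ÷ (3/7) = 28/3.
1.7⁴ = 8.3521 falls short of 28/3 but 1.7⁵ = 1419857/100000 reaches it, so n = 5.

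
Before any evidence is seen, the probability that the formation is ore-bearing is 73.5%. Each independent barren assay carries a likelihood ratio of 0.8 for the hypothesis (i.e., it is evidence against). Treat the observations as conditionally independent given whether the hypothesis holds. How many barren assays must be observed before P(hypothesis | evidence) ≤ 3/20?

13

Prior odds: 0.735 ÷ 0.265 = 147/53.
Likelihood ratio per barren assay = 0.8.
Target posterior odds = 0.15/0.85 = 3/17.
Require 0.8ⁿ ≤ 3/17 ÷ (147/53) = 53/833.
0.8¹² = 16777216/244140625 is still above 53/833 but 0.8¹³ ≈0.0549756 is at or below it, so n = 13.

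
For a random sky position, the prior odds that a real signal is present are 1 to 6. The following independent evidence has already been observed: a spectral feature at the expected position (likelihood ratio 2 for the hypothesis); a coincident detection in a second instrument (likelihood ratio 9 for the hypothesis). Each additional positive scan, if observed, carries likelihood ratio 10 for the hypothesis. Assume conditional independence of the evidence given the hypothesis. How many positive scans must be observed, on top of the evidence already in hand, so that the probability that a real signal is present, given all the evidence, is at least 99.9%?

3

Prior odds = 1/6.
Combined Bayes factor of the evidence already in hand = 2 × 9 = 18.
Odds after that evidence = (1/6) × 18 = 3.
Target odds = 0.999/0.001 = 999.
Need 10ⁿ ≥ 999 ÷ 3 = 333.
10² = 100 falls short of 333 but 10³ = 1000 reaches it, so n = 3.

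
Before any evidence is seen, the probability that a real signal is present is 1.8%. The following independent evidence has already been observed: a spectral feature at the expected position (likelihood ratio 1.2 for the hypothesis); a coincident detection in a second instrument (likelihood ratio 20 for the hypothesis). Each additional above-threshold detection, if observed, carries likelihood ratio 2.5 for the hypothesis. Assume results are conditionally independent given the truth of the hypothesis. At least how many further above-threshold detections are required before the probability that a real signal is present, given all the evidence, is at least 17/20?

Prior odds = 0.018/0.982 = 9/491.
Combined Bayes factor of the evidence already in hand = 1.2 × 20 = 24.
Odds after that evidence = (9/491) × 24 = 216/491.
Target odds = 0.85/0.15 = 17/3.
Need 2.5ⁿ ≥ 17/3 ÷ (216/491) = 8347/648.
2.5² = 6.25 falls short of 8347/648 but 2.5³ = 15.625 reaches it, so n = 3.

3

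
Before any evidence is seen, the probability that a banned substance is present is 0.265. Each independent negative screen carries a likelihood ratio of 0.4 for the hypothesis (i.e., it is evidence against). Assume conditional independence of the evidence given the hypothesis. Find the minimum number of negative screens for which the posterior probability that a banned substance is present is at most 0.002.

Prior odds = 0.265/0.735 = 53/147.
Likelihood ratio per negative screen = 0.4.
Target odds: 0.002 ÷ 0.998 = 1/499.
Require 0.4ⁿ ≤ 1/499 ÷ (53/147) = 147/26447.
0.4⁵ = 0.01024 is still above 147/26447 but 0.4⁶ = 64/15625 is at or below it, so n = 6.

6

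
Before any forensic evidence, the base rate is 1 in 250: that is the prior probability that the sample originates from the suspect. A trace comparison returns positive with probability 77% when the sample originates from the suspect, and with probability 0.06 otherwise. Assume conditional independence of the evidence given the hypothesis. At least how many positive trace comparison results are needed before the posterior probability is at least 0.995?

Prior odds = 0.004/0.996 = 1/249.
Likelihood ratio of a positive result = 0.77/0.06 = 77/6.
Target odds: 0.995 ÷ 0.005 = 199.
Require (77/6)ⁿ ≥ 199 ÷ (1/249) = 49551.
(77/6)⁴ = 35153041/1296 falls short of 49551 but (77/6)⁵ ≈348095 reaches it, so n = 5.

5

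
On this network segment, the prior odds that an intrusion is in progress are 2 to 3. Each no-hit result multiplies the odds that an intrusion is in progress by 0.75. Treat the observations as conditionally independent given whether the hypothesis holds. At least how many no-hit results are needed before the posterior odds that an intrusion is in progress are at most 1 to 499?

Prior odds = 2/3.
Likelihood ratio per no-hit result = 0.75.
Target odds = 1/499.
Require 0.75ⁿ ≤ 1/499 ÷ (2/3) = 3/998.
0.75²⁰ ≈0.00317121 is still above 3/998 but 0.75²¹ ≈0.00237841 is at or below it, so n = 21.

21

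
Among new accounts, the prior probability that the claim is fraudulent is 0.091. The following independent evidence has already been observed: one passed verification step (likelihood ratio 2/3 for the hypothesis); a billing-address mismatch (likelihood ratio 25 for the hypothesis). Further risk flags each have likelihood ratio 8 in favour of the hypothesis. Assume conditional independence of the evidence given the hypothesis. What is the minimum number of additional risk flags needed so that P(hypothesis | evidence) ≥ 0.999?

4

Prior odds = 0.091/0.909 = 91/909.
Combined Bayes factor of the evidence already in hand = (2/3) × 25 = 50/3.
Odds after that evidence = (91/909) × 50/3 = 4550/2727.
Target odds = 0.999/0.001 = 999.
Need 8ⁿ ≥ 999 ÷ (4550/2727) = 2724273/4550.
8³ = 512 falls short of 2724273/4550 but 8⁴ = 4096 reaches it, so n = 4.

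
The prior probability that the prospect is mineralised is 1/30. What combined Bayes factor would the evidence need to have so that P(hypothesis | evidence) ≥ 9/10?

261

Prior odds = (1/30)/(29/30) = 1/29.
Target odds = 0.9/0.1 = 9.
Required Bayes factor = 9 ÷ (1/29) = 261.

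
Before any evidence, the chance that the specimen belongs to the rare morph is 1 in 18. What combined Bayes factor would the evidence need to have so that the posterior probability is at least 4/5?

Prior odds = (1/18)/(17/18) = 1/17.
Target odds = 0.8/0.2 = 4.
Required Bayes factor = 4 ÷ (1/17) = 68.

68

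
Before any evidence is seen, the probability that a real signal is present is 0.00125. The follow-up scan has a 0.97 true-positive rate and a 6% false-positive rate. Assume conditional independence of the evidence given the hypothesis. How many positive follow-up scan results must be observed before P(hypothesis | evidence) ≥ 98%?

4

Prior odds = 0.00125/0.99875 = 1/799.
Likelihood ratio of a positive result = 0.97/0.06 = 97/6.
Target odds: 0.98 ÷ 0.02 = 49.
Need (1/799) × (97/6)ⁿ ≥ 49, i.e. (97/6)ⁿ ≥ 39151.
(97/6)³ = 912673/216 falls short of 39151 but (97/6)⁴ = 88529281/1296 reaches it, so n = 4.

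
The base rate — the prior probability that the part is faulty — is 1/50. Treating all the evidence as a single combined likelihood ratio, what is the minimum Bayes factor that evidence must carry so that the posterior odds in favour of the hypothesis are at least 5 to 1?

245

Prior odds = 0.02/0.98 = 1/49.
Target odds = 5.
Required Bayes factor = 5 ÷ (1/49) = 245.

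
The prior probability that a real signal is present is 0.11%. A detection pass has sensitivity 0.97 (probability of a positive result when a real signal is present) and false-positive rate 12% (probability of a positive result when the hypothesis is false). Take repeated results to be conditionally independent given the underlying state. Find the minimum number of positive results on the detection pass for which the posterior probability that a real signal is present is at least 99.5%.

6

Prior odds = 0.0011/0.9989 = 11/9989.
Likelihood ratio of a positive result = 0.97/0.12 = 97/12.
Target posterior odds = 0.995/0.005 = 199.
Need (11/9989) × (97/12)ⁿ ≥ 199, i.e. (97/12)ⁿ ≥ 1987811/11.
(97/12)⁵ ≈34510.6 falls short of 1987811/11 but (97/12)⁶ ≈278961 reaches it, so n = 6.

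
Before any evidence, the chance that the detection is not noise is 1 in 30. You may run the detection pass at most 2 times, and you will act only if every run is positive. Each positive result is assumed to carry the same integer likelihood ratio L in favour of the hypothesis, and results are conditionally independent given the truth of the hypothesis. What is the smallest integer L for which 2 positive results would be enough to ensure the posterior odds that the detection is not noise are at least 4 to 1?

11

Prior odds = (1/30)/(29/30) = 1/29.
Target odds = 4.
Need L² ≥ 4 ÷ (1/29) = 116.
10² = 100 < 116 ≤ 121 = 11², so L = 11.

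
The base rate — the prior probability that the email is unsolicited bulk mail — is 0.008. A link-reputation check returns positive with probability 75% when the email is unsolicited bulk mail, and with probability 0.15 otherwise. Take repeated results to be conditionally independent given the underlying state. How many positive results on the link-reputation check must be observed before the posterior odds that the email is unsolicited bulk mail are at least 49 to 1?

Prior odds = 0.008/0.992 = 1/124.
Likelihood ratio of a positive result = 0.75/0.15 = 5.
Target odds = 49.
Need (1/124) × 5ⁿ ≥ 49, i.e. 5ⁿ ≥ 6076.
5⁵ = 3125 falls short of 6076 but 5⁶ = 15625 reaches it, so n = 6.

6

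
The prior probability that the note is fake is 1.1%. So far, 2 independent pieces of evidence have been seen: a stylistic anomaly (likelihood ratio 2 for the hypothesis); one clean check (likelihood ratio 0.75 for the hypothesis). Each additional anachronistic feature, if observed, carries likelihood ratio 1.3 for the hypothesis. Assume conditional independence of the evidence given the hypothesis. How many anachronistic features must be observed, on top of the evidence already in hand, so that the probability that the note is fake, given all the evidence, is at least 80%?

Prior odds = 0.011/0.989 = 11/989.
Combined Bayes factor of the evidence already in hand = 2 × 0.75 = 1.5.
Odds after that evidence = (11/989) × 1.5 = 33/1978.
Target odds = 0.8/0.2 = 4.
Need 1.3ⁿ ≥ 4 ÷ (33/1978) = 7912/33.
1.3²⁰ ≈190.05 falls short of 7912/33 but 1.3²¹ ≈247.065 reaches it, so n = 21.

21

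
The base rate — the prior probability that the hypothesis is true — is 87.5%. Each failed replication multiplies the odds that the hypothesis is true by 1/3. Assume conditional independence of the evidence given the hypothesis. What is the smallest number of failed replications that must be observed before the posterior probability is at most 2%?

6

Prior odds: 0.875 ÷ 0.125 = 7.
Likelihood ratio per failed replication = 1/3.
Target odds: 0.02 ÷ 0.98 = 1/49.
Require (1/3)ⁿ ≤ 1/49 ÷ 7 = 1/343.
(1/3)⁵ = 1/243 is still above 1/343 but (1/3)⁶ = 1/729 is at or below it, so n = 6.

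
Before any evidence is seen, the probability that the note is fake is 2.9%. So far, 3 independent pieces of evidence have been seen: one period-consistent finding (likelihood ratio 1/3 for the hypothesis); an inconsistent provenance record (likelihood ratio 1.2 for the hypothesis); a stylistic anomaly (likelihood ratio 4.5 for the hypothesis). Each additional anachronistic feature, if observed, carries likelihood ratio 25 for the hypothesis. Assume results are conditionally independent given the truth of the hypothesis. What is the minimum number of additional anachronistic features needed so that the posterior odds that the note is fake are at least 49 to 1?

3

Prior odds = 0.029/0.971 = 29/971.
Combined Bayes factor of the evidence already in hand = (1/3) × 1.2 × 4.5 = 1.8.
Odds after that evidence = (29/971) × 1.8 = 261/4855.
Target odds = 49.
Need 25ⁿ ≥ 49 ÷ (261/4855) = 237895/261.
25² = 625 falls short of 237895/261 but 25³ = 15625 reaches it, so n = 3.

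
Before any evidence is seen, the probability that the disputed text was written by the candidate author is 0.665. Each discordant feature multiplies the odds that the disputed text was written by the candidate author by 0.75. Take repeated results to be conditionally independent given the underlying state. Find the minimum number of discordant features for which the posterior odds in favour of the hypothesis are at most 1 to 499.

24

Prior odds: 0.665 ÷ 0.335 = 133/67.
Likelihood ratio per discordant feature = 0.75.
Target odds = 1/499.
Require 0.75ⁿ ≤ 1/499 ÷ (133/67) = 67/66367.
0.75²³ ≈0.00133786 is still above 67/66367 but 0.75²⁴ ≈0.00100339 is at or below it, so n = 24.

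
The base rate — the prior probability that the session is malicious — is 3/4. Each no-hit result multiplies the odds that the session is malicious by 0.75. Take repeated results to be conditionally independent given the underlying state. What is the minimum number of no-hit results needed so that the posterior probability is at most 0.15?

10

Prior odds = 0.75/0.25 = 3.
Likelihood ratio per no-hit result = 0.75.
Target odds: 0.15 ÷ 0.85 = 3/17.
Require 0.75ⁿ ≤ 3/17 ÷ 3 = 1/17.
0.75⁹ = 19683/262144 is still above 1/17 but 0.75¹⁰ = 59049/1048576 is at or below it, so n = 10.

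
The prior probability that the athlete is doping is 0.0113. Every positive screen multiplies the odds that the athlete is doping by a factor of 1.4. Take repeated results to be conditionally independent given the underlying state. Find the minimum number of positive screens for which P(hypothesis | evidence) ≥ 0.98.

25

Prior odds: 0.0113 ÷ 0.9887 = 113/9887.
Likelihood ratio per positive screen = 1.4.
Target posterior odds = 0.98/0.02 = 49.
Require 1.4ⁿ ≥ 49 ÷ (113/9887) = 484463/113.
1.4²⁴ ≈3214.2 falls short of 484463/113 but 1.4²⁵ ≈4499.88 reaches it, so n = 25.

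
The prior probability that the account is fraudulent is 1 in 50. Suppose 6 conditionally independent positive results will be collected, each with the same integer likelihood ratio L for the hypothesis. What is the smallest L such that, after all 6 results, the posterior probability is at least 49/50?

4

Prior odds = 0.02/0.98 = 1/49.
Target odds = 0.98/0.02 = 49.
Need L⁶ ≥ 49 ÷ (1/49) = 2401.
3⁶ = 729 < 2401 ≤ 4096 = 4⁶, so L = 4.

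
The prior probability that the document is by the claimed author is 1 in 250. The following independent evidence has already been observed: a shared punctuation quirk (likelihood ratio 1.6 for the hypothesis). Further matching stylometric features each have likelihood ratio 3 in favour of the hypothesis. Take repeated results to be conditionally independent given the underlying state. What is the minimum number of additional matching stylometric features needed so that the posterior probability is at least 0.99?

9

Prior odds = 0.004/0.996 = 1/249.
Bayes factor of the evidence already in hand = 1.6.
Odds after that evidence = (1/249) × 1.6 = 8/1245.
Target odds = 0.99/0.01 = 99.
Need 3ⁿ ≥ 99 ÷ (8/1245) = 15406.875.
3⁸ = 6561 falls short of 15406.875 but 3⁹ = 19683 reaches it, so n = 9.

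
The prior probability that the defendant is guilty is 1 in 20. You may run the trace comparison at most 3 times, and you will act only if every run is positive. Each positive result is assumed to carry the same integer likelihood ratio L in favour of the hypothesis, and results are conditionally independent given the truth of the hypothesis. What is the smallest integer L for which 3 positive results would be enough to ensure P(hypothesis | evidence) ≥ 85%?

Prior odds = 0.05/0.95 = 1/19.
Target odds = 0.85/0.15 = 17/3.
Need L³ ≥ 17/3 ÷ (1/19) = 323/3.
4³ = 64 < 323/3 ≤ 125 = 5³, so L = 5.

5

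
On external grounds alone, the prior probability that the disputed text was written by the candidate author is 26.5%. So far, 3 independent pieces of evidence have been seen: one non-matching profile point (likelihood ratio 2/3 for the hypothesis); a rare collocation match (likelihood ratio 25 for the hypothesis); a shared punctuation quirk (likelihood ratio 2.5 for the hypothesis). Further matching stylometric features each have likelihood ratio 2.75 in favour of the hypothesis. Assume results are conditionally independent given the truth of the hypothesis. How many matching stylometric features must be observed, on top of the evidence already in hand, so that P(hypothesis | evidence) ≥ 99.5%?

3

Prior odds = 0.265/0.735 = 53/147.
Combined Bayes factor of the evidence already in hand = (2/3) × 25 × 2.5 = 125/3.
Odds after that evidence = (53/147) × 125/3 = 6625/441.
Target odds = 0.995/0.005 = 199.
Need 2.75ⁿ ≥ 199 ÷ (6625/441) = 87759/6625.
2.75² = 7.5625 falls short of 87759/6625 but 2.75³ = 20.796875 reaches it, so n = 3.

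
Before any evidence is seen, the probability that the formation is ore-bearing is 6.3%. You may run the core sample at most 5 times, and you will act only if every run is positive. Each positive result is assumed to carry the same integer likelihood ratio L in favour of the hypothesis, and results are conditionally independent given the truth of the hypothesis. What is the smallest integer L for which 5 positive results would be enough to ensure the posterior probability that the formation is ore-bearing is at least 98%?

Prior odds = 0.063/0.937 = 63/937.
Target odds = 0.98/0.02 = 49.
Need L⁵ ≥ 49 ÷ (63/937) = 6559/9.
3⁵ = 243 < 6559/9 ≤ 1024 = 4⁵, so L = 4.

4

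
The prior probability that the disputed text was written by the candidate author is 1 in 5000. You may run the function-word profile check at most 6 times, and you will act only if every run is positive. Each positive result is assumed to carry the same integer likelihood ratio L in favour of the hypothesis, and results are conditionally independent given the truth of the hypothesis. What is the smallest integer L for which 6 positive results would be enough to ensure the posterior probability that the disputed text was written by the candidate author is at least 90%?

6

Prior odds = 0.0002/0.9998 = 1/4999.
Target odds = 0.9/0.1 = 9.
Need L⁶ ≥ 9 ÷ (1/4999) = 44991.
5⁶ = 15625 < 44991 ≤ 46656 = 6⁶, so L = 6.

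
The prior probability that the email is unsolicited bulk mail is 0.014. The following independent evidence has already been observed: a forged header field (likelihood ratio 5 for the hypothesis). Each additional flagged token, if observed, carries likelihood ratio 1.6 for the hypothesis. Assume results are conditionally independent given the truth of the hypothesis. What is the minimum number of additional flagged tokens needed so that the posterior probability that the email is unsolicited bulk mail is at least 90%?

Prior odds = 0.014/0.986 = 7/493.
Bayes factor of the evidence already in hand = 5.
Odds after that evidence = (7/493) × 5 = 35/493.
Target odds = 0.9/0.1 = 9.
Need 1.6ⁿ ≥ 9 ÷ (35/493) = 4437/35.
1.6¹⁰ ≈109.951 falls short of 4437/35 but 1.6¹¹ ≈175.922 reaches it, so n = 11.

11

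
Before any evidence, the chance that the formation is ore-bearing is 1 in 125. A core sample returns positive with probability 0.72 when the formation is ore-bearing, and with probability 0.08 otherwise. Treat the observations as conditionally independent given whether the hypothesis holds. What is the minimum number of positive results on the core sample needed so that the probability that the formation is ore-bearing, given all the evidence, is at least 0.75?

Prior odds: 0.008 ÷ 0.992 = 1/124.
Likelihood ratio of a positive result = 0.72/0.08 = 9.
Target odds: 0.75 ÷ 0.25 = 3.
Require 9ⁿ ≥ 3 ÷ (1/124) = 372.
9² = 81 falls short of 372 but 9³ = 729 reaches it, so n = 3.

3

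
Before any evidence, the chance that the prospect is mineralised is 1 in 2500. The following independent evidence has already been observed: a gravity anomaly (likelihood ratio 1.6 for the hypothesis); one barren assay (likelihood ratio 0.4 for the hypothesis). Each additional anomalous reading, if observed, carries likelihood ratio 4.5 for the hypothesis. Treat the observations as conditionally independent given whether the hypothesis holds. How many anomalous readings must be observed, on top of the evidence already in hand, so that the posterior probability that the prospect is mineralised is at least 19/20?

Prior odds = 0.0004/0.9996 = 1/2499.
Combined Bayes factor of the evidence already in hand = 1.6 × 0.4 = 0.64.
Odds after that evidence = (1/2499) × 0.64 = 16/62475.
Target odds = 0.95/0.05 = 19.
Need 4.5ⁿ ≥ 19 ÷ (16/62475) = 74189.0625.
4.5⁷ = 4782969/128 falls short of 74189.0625 but 4.5⁸ = 43046721/256 reaches it, so n = 8.

8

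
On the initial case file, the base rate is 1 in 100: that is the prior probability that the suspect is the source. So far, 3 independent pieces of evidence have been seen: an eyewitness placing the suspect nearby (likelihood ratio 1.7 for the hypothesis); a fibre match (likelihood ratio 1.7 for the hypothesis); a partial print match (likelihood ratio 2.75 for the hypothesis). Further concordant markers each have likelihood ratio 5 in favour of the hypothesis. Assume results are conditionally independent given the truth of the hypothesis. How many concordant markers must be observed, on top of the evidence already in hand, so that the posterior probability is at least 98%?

4

Prior odds = 0.01/0.99 = 1/99.
Combined Bayes factor of the evidence already in hand = 1.7 × 1.7 × 2.75 = 7.9475.
Odds after that evidence = (1/99) × 7.9475 = 289/3600.
Target odds = 0.98/0.02 = 49.
Need 5ⁿ ≥ 49 ÷ (289/3600) = 176400/289.
5³ = 125 falls short of 176400/289 but 5⁴ = 625 reaches it, so n = 4.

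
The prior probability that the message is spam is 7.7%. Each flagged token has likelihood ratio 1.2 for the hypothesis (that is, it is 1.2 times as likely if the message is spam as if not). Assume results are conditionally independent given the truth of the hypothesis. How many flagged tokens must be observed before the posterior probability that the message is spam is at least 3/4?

20

Prior odds: 0.077 ÷ 0.923 = 77/923.
Likelihood ratio per flagged token = 1.2.
Target posterior odds = 0.75/0.25 = 3.
Require 1.2ⁿ ≥ 3 ÷ (77/923) = 2769/77.
1.2¹⁹ ≈31.948 falls short of 2769/77 but 1.2²⁰ ≈38.3376 reaches it, so n = 20.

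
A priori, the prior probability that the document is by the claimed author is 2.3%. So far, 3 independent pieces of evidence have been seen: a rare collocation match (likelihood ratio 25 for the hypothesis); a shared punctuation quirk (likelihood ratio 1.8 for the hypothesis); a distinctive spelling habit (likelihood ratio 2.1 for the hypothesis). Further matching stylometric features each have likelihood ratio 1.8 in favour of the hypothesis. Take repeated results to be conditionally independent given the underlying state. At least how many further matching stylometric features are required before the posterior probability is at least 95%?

Prior odds = 0.023/0.977 = 23/977.
Combined Bayes factor of the evidence already in hand = 25 × 1.8 × 2.1 = 94.5.
Odds after that evidence = (23/977) × 94.5 = 4347/1954.
Target odds = 0.95/0.05 = 19.
Need 1.8ⁿ ≥ 19 ÷ (4347/1954) = 37126/4347.
1.8³ = 5.832 falls short of 37126/4347 but 1.8⁴ = 10.4976 reaches it, so n = 4.

4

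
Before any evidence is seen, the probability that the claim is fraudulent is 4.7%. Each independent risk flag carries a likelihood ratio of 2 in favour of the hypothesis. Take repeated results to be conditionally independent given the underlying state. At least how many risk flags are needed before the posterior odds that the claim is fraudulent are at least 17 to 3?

7

Prior odds: 0.047 ÷ 0.953 = 47/953.
Likelihood ratio per risk flag = 2.
Target odds = 17/3.
Require 2ⁿ ≥ 17/3 ÷ (47/953) = 16201/141.
2⁶ = 64 falls short of 16201/141 but 2⁷ = 128 reaches it, so n = 7.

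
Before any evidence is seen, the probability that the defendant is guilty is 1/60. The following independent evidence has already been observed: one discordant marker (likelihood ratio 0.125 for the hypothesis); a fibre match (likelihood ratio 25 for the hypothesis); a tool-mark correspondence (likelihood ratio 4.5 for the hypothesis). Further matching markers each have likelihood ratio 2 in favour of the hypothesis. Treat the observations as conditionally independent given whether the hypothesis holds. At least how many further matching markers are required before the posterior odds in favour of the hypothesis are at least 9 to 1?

6

Prior odds = (1/60)/(59/60) = 1/59.
Combined Bayes factor of the evidence already in hand = 0.125 × 25 × 4.5 = 14.0625.
Odds after that evidence = (1/59) × 14.0625 = 225/944.
Target odds = 9.
Need 2ⁿ ≥ 9 ÷ (225/944) = 37.76.
2⁵ = 32 falls short of 37.76 but 2⁶ = 64 reaches it, so n = 6.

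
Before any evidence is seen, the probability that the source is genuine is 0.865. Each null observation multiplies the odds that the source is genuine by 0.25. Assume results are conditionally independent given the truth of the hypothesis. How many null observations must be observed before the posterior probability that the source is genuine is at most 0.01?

Prior odds = 0.865/0.135 = 173/27.
Likelihood ratio per null observation = 0.25.
Target posterior odds = 0.01/0.99 = 1/99.
Need (173/27) × 0.25ⁿ ≤ 1/99, i.e. 0.25ⁿ ≤ 3/1903.
0.25⁴ = 0.00390625 is still above 3/1903 but 0.25⁵ = 1/1024 is at or below it, so n = 5.

5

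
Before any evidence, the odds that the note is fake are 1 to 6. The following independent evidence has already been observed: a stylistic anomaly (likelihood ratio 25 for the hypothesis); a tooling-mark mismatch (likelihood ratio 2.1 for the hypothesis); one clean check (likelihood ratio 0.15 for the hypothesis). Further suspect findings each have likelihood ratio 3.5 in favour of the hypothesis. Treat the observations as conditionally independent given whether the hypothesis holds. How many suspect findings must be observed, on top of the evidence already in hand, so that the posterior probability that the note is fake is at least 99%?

Prior odds = 1/6.
Combined Bayes factor of the evidence already in hand = 25 × 2.1 × 0.15 = 7.875.
Odds after that evidence = (1/6) × 7.875 = 1.3125.
Target odds = 0.99/0.01 = 99.
Need 3.5ⁿ ≥ 99 ÷ 1.3125 = 528/7.
3.5³ = 42.875 falls short of 528/7 but 3.5⁴ = 150.0625 reaches it, so n = 4.

4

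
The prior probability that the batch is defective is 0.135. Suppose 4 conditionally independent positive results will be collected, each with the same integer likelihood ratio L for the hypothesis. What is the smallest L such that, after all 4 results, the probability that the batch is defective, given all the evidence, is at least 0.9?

3

Prior odds = 0.135/0.865 = 27/173.
Target odds = 0.9/0.1 = 9.
Need L⁴ ≥ 9 ÷ (27/173) = 173/3.
2⁴ = 16 < 173/3 ≤ 81 = 3⁴, so L = 3.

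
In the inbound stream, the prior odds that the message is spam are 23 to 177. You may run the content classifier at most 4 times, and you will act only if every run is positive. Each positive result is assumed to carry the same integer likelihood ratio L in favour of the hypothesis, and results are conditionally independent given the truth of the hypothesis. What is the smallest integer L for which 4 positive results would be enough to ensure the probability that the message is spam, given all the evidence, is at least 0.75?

3

Prior odds = 23/177.
Target odds = 0.75/0.25 = 3.
Need L⁴ ≥ 3 ÷ (23/177) = 531/23.
2⁴ = 16 < 531/23 ≤ 81 = 3⁴, so L = 3.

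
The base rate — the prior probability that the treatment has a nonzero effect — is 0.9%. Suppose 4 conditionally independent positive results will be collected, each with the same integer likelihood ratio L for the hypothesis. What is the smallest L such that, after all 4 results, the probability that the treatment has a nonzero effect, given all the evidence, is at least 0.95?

Prior odds = 0.009/0.991 = 9/991.
Target odds = 0.95/0.05 = 19.
Need L⁴ ≥ 19 ÷ (9/991) = 18829/9.
6⁴ = 1296 < 18829/9 ≤ 2401 = 7⁴, so L = 7.

7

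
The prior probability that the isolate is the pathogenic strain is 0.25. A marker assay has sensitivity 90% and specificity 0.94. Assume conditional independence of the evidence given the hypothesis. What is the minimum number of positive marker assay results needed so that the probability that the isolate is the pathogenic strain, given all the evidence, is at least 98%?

Prior odds: 0.25 ÷ 0.75 = 1/3.
False-positive rate = 1 − 0.94 = 0.06; likelihood ratio of a positive = 0.9/0.06 = 15.
Target posterior odds = 0.98/0.02 = 49.
Require 15ⁿ ≥ 49 ÷ (1/3) = 147.
15¹ = 15 falls short of 147 but 15² = 225 reaches it, so n = 2.

2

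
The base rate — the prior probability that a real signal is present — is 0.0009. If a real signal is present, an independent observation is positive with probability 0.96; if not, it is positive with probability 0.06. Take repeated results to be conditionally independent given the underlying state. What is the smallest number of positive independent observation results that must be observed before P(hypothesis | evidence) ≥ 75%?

Prior odds = 0.0009/0.9991 = 9/9991.
Likelihood ratio of a positive = 0.96/0.06 = 16.
Target posterior odds = 0.75/0.25 = 3.
Need (9/9991) × 16ⁿ ≥ 3, i.e. 16ⁿ ≥ 9991/3.
16² = 256 falls short of 9991/3 but 16³ = 4096 reaches it, so n = 3.

3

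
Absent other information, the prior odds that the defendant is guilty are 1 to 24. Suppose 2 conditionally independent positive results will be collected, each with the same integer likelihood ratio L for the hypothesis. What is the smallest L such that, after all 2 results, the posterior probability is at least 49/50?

Prior odds = 1/24.
Target odds = 0.98/0.02 = 49.
Need L² ≥ 49 ÷ (1/24) = 1176.
34² = 1156 < 1176 ≤ 1225 = 35², so L = 35.

35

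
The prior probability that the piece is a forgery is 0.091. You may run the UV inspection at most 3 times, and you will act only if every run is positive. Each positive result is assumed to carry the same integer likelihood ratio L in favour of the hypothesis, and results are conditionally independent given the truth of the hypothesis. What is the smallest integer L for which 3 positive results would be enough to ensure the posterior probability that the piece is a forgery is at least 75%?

4

Prior odds = 0.091/0.909 = 91/909.
Target odds = 0.75/0.25 = 3.
Need L³ ≥ 3 ÷ (91/909) = 2727/91.
3³ = 27 < 2727/91 ≤ 64 = 4³, so L = 4.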